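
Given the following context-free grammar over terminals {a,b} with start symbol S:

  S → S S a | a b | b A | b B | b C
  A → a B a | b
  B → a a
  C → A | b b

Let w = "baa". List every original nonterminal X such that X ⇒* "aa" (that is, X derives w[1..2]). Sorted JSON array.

Convert to CNF:
  S -> S X4 | T0 T1 | T1 A | T1 B | T1 C
  A -> T0 X2 | b
  B -> T0 T0
  C -> T0 X3 | T1 T1 | b
  T0 -> a
  T1 -> b
  X2 -> B T0
  X3 -> B T0
  X4 -> S T0

Fill CYK table bottom-up — only the sub-triangle for w[1..2]:
  [1..1]={T0}  "a"  orig:{}
  [2..2]={T0}  "a"  orig:{}
  [1..2]={B}  "aa"

Original NTs in T[1,2] deriving "aa": ["B"]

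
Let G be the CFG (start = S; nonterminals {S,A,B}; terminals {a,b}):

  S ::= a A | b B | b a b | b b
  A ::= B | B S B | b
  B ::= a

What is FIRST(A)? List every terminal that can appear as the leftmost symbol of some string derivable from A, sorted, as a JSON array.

Compute FIRST by fixpoint:
[1]
  A via A→b: +{b}
  B via B→a: +{a}
  S via S→a A: +{a}
  S via S→b B: +{b}
  FIRST[S]={a,b}  FIRST[A]={b}  FIRST[B]={a}
[2]
  A via A→B: +{a}
  FIRST[S]={a,b}  FIRST[A]={a,b}  FIRST[B]={a}
[3] — fixpoint
  FIRST[S]={a,b}  FIRST[A]={a,b}  FIRST[B]={a}

FIRST(A) = ["a", "b"]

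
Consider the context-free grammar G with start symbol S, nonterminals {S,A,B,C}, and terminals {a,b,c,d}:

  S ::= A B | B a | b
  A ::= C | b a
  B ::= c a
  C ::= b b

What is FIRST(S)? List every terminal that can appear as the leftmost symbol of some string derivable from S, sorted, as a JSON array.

FIRST iteration:
[1]
  A via A→b a: +{b}
  B via B→c a: +{c}
  C via C→b b: +{b}
  S via S→A B: +{b}
  S via S→B a: +{c}
  S: {b,c}  A: {b}  B: {c}  C: {b}
[2] (no change)
  S: {b,c}  A: {b}  B: {c}  C: {b}

FIRST(S) = ["b", "c"]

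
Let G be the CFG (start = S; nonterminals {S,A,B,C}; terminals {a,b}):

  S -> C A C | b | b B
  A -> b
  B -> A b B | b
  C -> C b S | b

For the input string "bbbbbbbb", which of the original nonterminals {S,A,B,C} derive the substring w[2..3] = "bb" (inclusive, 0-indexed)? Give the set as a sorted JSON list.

CNF form of G:
  S -> C X3 | T0 B | b
  A -> b
  B -> A X1 | b
  C -> C X2 | b
  T0 -> b
  X1 -> T0 B
  X2 -> T0 S
  X3 -> A C

Fill CYK table bottom-up — only the sub-triangle for w[2..3]:
  cell(2,2) b: {A,B,C,S,T0}  orig:{A,B,C,S}
  cell(3,3) b: {A,B,C,S,T0}  orig:{A,B,C,S}
  cell(2,3) bb: {S,X1,X2,X3}  orig:{S}

Original NTs in T[2,3] deriving "bb": ["S"]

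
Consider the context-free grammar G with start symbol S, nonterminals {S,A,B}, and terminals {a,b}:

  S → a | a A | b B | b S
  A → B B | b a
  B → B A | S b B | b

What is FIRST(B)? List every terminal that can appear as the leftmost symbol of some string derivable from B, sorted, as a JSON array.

Compute FIRST by fixpoint:
iter 1:
  A via A→b a: +{b}
  B via B→b: +{b}
  S via S→a: +{a}
  S via S→b B: +{b}
  FIRST(S)={a,b}  FIRST(A)={b}  FIRST(B)={b}
iter 2:
  B via B→S b B: +{a}
  FIRST(S)={a,b}  FIRST(A)={b}  FIRST(B)={a,b}
iter 3:
  A via A→B B: +{a}
  FIRST(S)={a,b}  FIRST(A)={a,b}  FIRST(B)={a,b}
iter 4: — fixpoint
  FIRST(S)={a,b}  FIRST(A)={a,b}  FIRST(B)={a,b}

FIRST(B) = ["a", "b"]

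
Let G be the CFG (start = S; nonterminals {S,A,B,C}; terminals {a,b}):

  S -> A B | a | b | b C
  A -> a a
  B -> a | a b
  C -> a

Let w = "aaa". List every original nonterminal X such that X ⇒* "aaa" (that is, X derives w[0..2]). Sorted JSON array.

Convert to CNF:
  S -> A B | T1 C | a | b
  A -> T0 T0
  B -> T0 T1 | a
  C -> a
  T0 -> a
  T1 -> b

Fill CYK table bottom-up — only the sub-triangle for w[0..2]:
  [0..0]={B,C,S,T0}  "a"  orig:{B,C,S}
  [1..1]={B,C,S,T0}  "a"  orig:{B,C,S}
  [2..2]={B,C,S,T0}  "a"  orig:{B,C,S}
  [0..1]={A}  "aa"
  [1..2]={A}  "aa"
  [0..2]={S}  "aaa"

Original NTs in T[0,2] deriving "aaa": ["S"]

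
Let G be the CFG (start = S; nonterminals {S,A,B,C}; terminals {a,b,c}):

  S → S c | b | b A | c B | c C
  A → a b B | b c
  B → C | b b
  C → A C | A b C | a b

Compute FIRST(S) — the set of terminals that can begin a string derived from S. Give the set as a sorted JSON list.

FIRST iteration:
iter 1:
  A via A→a b B: +{a}
  A via A→b c: +{b}
  B via B→b b: +{b}
  C via C→A C: +{a,b}
  S via S→b: +{b}
  S via S→c B: +{c}
  S: {b,c}  A: {a,b}  B: {b}  C: {a,b}
iter 2:
  B via B→C: +{a}
  S: {b,c}  A: {a,b}  B: {a,b}  C: {a,b}
iter 3: (stable)
  S: {b,c}  A: {a,b}  B: {a,b}  C: {a,b}

FIRST(S) = ["b", "c"]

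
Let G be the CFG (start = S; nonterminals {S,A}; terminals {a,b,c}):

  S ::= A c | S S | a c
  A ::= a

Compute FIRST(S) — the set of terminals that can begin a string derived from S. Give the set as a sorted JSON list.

Compute FIRST by fixpoint:
iter 1:
  A via A→a: +{a}
  S via S→A c: +{a}
  S: {a}  A: {a}
iter 2: done
  S: {a}  A: {a}

FIRST(S) = ["a"]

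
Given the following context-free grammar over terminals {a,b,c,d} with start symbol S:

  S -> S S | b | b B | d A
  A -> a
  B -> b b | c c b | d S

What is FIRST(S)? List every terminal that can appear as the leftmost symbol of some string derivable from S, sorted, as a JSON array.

Compute FIRST by fixpoint:
iter 1:
  A via A→a: +{a}
  B via B→b b: +{b}
  B via B→c c b: +{c}
  B via B→d S: +{d}
  S via S→b: +{b}
  S via S→d A: +{d}
  S: {b,d}  A: {a}  B: {b,c,d}
iter 2: (no change)
  S: {b,d}  A: {a}  B: {b,c,d}

FIRST(S) = ["b", "d"]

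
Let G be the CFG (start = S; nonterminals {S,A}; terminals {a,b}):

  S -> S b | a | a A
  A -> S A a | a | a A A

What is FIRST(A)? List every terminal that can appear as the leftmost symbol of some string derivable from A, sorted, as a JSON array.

FIRST sets, iterate to fixpoint:
round 1:
  A via A→a: +{a}
  S via S→a: +{a}
  FIRST[S]={a}  FIRST[A]={a}
round 2: (stable)
  FIRST[S]={a}  FIRST[A]={a}

FIRST(A) = ["a"]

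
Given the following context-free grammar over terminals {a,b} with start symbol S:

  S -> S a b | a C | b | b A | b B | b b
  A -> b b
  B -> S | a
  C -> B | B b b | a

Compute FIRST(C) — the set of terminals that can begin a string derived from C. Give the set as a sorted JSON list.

Compute FIRST by fixpoint:
iter 1:
  A via A→b b: +{b}
  B via B→a: +{a}
  C via C→B: +{a}
  S via S→a C: +{a}
  S via S→b: +{b}
  FIRST(S)={a,b}  FIRST(A)={b}  FIRST(B)={a}  FIRST(C)={a}
iter 2:
  B via B→S: +{b}
  C via C→B: +{b}
  FIRST(S)={a,b}  FIRST(A)={b}  FIRST(B)={a,b}  FIRST(C)={a,b}
iter 3: — fixpoint
  FIRST(S)={a,b}  FIRST(A)={b}  FIRST(B)={a,b}  FIRST(C)={a,b}

FIRST(C) = ["a", "b"]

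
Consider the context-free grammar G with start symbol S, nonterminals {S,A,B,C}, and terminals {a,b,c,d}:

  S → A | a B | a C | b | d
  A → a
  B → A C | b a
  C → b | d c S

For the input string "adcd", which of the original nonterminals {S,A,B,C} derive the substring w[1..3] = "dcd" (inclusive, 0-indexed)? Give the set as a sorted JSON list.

Convert to CNF:
  S -> T1 B | T1 C | a | b | d
  A -> a
  B -> A C | T0 T1
  C -> T2 X4 | b
  T0 -> b
  T1 -> a
  T2 -> d
  T3 -> c
  X4 -> T3 S

CYK table (by increasing span), restricted to cells inside w[1..3]:
  [1..1]={S,T2}  "d"  orig:{S}
  [2..2]={T3}  "c"  orig:{}
  [3..3]={S,T2}  "d"  orig:{S}
  [1..2]=∅  "dc"
  [2..3]={X4}  "cd"  orig:{}
  [1..3]={C}  "dcd"

Original NTs in T[1,3] deriving "dcd": ["C"]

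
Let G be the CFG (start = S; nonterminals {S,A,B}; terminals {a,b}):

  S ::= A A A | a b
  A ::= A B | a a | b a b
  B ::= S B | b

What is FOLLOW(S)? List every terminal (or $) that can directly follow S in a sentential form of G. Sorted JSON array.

FIRST sets, iterate to fixpoint:
iter 1:
  A via A→a a: +{a}
  A via A→b a b: +{b}
  B via B→b: +{b}
  S via S→A A A: +{a,b}
  FIRST[S]={a,b}  FIRST[A]={a,b}  FIRST[B]={b}
iter 2:
  B via B→S B: +{a}
  FIRST[S]={a,b}  FIRST[A]={a,b}  FIRST[B]={a,b}
iter 3: (stable)
  FIRST[S]={a,b}  FIRST[A]={a,b}  FIRST[B]={a,b}

FOLLOW sets:
FOLLOW(S) := {$}
iter 1:
  A→A B: FOLLOW(A) ⊇ FIRST(B) = {a,b}; new: +{a,b}
  A→A B: FOLLOW(B) ⊇ FOLLOW(A) ⊇ {a,b}; new: +{a,b}
  B→S B: FOLLOW(S) ⊇ FIRST(B) = {a,b}; new: +{a,b}
  S→A A A: FOLLOW(A) ⊇ FOLLOW(S) ⊇ {$,a,b}; new: +{$}
  FOLLOW(S)={$,a,b}  FOLLOW(A)={$,a,b}  FOLLOW(B)={a,b}
iter 2:
  A→A B: FOLLOW(B) ⊇ FOLLOW(A) ⊇ {$,a,b}; new: +{$}
  FOLLOW(S)={$,a,b}  FOLLOW(A)={$,a,b}  FOLLOW(B)={$,a,b}
iter 3: — fixpoint
  FOLLOW(S)={$,a,b}  FOLLOW(A)={$,a,b}  FOLLOW(B)={$,a,b}

FOLLOW(S) = ["$", "a", "b"]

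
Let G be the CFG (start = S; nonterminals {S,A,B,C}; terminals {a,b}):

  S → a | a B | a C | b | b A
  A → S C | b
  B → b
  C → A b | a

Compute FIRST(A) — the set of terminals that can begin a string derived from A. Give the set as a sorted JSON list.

FIRST iteration:
pass 1:
  A via A→b: +{b}
  B via B→b: +{b}
  C via C→A b: +{b}
  C via C→a: +{a}
  S via S→a: +{a}
  S via S→b: +{b}
  FIRST[S]={a,b}  FIRST[A]={b}  FIRST[B]={b}  FIRST[C]={a,b}
pass 2:
  A via A→S C: +{a}
  FIRST[S]={a,b}  FIRST[A]={a,b}  FIRST[B]={b}  FIRST[C]={a,b}
pass 3: done
  FIRST[S]={a,b}  FIRST[A]={a,b}  FIRST[B]={b}  FIRST[C]={a,b}

FIRST(A) = ["a", "b"]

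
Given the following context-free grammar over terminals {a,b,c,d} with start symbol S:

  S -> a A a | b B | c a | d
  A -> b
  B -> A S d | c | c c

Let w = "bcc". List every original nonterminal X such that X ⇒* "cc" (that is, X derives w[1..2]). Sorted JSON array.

CNF form of G:
  S -> T1 T2 | T2 X5 | T3 B | d
  A -> b
  B -> A X4 | T1 T1 | c
  T0 -> d
  T1 -> c
  T2 -> a
  T3 -> b
  X4 -> S T0
  X5 -> A T2

Fill CYK table bottom-up — only the sub-triangle for w[1..2]:
  [1..1]={B,T1}  "c"  orig:{B}
  [2..2]={B,T1}  "c"  orig:{B}
  [1..2]={B}  "cc"

Original NTs in T[1,2] deriving "cc": ["B"]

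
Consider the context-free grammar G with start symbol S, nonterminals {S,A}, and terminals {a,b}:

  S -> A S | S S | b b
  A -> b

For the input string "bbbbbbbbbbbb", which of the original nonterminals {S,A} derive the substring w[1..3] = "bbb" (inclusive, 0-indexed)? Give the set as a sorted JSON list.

Convert to CNF:
  S -> A S | S S | T0 T0
  A -> b
  T0 -> b

CYK fill — only the sub-triangle for w[1..3]:
  cell(1,1) b: {A,T0}  orig:{A}
  cell(2,2) b: {A,T0}  orig:{A}
  cell(3,3) b: {A,T0}  orig:{A}
  cell(1,2) bb: {S}
  cell(2,3) bb: {S}
  cell(1,3) bbb: {S}

Original NTs in T[1,3] deriving "bbb": ["S"]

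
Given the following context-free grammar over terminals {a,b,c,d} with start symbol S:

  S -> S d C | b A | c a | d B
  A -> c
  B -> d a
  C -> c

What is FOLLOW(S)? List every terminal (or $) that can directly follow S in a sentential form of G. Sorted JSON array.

FIRST iteration:
pass 1:
  A via A→c: +{c}
  B via B→d a: +{d}
  C via C→c: +{c}
  S via S→b A: +{b}
  S via S→c a: +{c}
  S via S→d B: +{d}
  FIRST[S]={b,c,d}  FIRST[A]={c}  FIRST[B]={d}  FIRST[C]={c}
pass 2: (no change)
  FIRST[S]={b,c,d}  FIRST[A]={c}  FIRST[B]={d}  FIRST[C]={c}

Compute FOLLOW by fixpoint:
seed FOLLOW(S) with $
iter 1:
  S→S d C: FOLLOW(S) ⊇ FIRST(d) = {d}; new: +{d}
  S→S d C: FOLLOW(C) ⊇ FOLLOW(S) ⊇ {$,d}; new: +{$,d}
  S→b A: FOLLOW(A) ⊇ FOLLOW(S) ⊇ {$,d}; new: +{$,d}
  S→d B: FOLLOW(B) ⊇ FOLLOW(S) ⊇ {$,d}; new: +{$,d}
  S: {$,d}  A: {$,d}  B: {$,d}  C: {$,d}
iter 2: done
  S: {$,d}  A: {$,d}  B: {$,d}  C: {$,d}

FOLLOW(S) = ["$", "d"]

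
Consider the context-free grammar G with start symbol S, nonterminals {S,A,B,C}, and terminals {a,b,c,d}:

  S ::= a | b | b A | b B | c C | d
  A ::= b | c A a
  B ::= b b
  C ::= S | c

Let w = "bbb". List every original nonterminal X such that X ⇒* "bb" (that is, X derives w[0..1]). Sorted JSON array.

CNF form of G:
  S -> T0 C | T2 A | T2 B | a | b | d
  A -> T0 X3 | b
  B -> T2 T2
  C -> T0 C | T2 A | T2 B | a | b | c | d
  T0 -> c
  T1 -> a
  T2 -> b
  X3 -> A T1

CYK table (by increasing span) — only the sub-triangle for w[0..1]:
  cell(0,0) b: {A,C,S,T2}  orig:{A,C,S}
  cell(1,1) b: {A,C,S,T2}  orig:{A,C,S}
  cell(0,1) bb: {B,C,S}

Original NTs in T[0,1] deriving "bb": ["B", "C", "S"]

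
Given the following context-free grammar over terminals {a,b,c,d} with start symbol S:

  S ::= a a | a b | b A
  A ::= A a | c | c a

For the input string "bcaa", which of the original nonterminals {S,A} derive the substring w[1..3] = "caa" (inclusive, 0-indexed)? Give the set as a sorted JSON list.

CNF form of G:
  S -> T0 T0 | T0 T2 | T2 A
  A -> A T0 | T1 T0 | c
  T0 -> a
  T1 -> c
  T2 -> b

Fill CYK table bottom-up (cells [i..j] with 1 ≤ i ≤ j ≤ 3 only):
  cell(1,1) c: {A,T1}  orig:{A}
  cell(2,2) a: {T0}  orig:{}
  cell(3,3) a: {T0}  orig:{}
  cell(1,2) ca: {A}
  cell(2,3) aa: {S}
  cell(1,3) caa: {A}

Original NTs in T[1,3] deriving "caa": ["A"]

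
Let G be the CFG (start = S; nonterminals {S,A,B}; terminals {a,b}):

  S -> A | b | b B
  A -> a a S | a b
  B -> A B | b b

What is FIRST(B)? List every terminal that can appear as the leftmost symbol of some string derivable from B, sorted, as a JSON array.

FIRST iteration:
iter 1:
  A via A→a a S: +{a}
  B via B→A B: +{a}
  B via B→b b: +{b}
  S via S→A: +{a}
  S via S→b: +{b}
  S: {a,b}  A: {a}  B: {a,b}
iter 2: (stable)
  S: {a,b}  A: {a}  B: {a,b}

FIRST(B) = ["a", "b"]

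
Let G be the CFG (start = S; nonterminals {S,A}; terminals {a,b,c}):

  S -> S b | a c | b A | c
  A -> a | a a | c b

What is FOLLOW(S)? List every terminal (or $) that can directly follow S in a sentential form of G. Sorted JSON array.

FIRST sets, iterate to fixpoint:
iter 1:
  A via A→a: +{a}
  A via A→c b: +{c}
  S via S→a c: +{a}
  S via S→b A: +{b}
  S via S→c: +{c}
  FIRST[S]={a,b,c}  FIRST[A]={a,c}
iter 2: (stable)
  FIRST[S]={a,b,c}  FIRST[A]={a,c}

FOLLOW sets:
seed FOLLOW(S) with $
pass 1:
  S→S b: FOLLOW(S) ⊇ FIRST(b) = {b}; new: +{b}
  S→b A: FOLLOW(A) ⊇ FOLLOW(S) ⊇ {$,b}; new: +{$,b}
  FOLLOW[S]={$,b}  FOLLOW[A]={$,b}
pass 2: — fixpoint
  FOLLOW[S]={$,b}  FOLLOW[A]={$,b}

FOLLOW(S) = ["$", "b"]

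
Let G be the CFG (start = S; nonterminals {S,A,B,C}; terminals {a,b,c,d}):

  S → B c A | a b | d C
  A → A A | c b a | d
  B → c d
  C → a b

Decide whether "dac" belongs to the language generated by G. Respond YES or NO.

Convert to CNF:
  S -> B X5 | T2 T1 | T3 C
  A -> A A | T0 X4 | d
  B -> T0 T3
  C -> T2 T1
  T0 -> c
  T1 -> b
  T2 -> a
  T3 -> d
  X4 -> T1 T2
  X5 -> T0 A

CYK fill:
  T[0,0] 'd' = {A,T3}  orig:{A}
  T[1,1] 'a' = {T2}  orig:{}
  T[2,2] 'c' = {T0}  orig:{}
  T[0,1] 'da' = ∅
  T[1,2] 'ac' = ∅
  T[0,2] 'dac' = ∅

S ∉ T[0,2] ⇒ NO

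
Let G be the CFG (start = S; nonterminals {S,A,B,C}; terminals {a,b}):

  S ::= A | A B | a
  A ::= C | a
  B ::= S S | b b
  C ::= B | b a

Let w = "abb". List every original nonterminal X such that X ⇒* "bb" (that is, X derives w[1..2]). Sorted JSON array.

CNF form of G:
  S -> A B | S S | T0 T0 | T0 T1 | a
  A -> S S | T0 T0 | T0 T1 | a
  B -> S S | T0 T0
  C -> S S | T0 T0 | T0 T1
  T0 -> b
  T1 -> a

Fill CYK table bottom-up — only the sub-triangle for w[1..2]:
  [1..1]={T0}  "b"  orig:{}
  [2..2]={T0}  "b"  orig:{}
  [1..2]={A,B,C,S}  "bb"

Original NTs in T[1,2] deriving "bb": ["A", "B", "C", "S"]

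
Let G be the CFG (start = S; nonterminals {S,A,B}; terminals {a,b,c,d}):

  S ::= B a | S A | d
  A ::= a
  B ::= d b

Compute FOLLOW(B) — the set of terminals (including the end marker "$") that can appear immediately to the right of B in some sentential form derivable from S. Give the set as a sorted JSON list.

Compute FIRST by fixpoint:
iter 1:
  A via A→a: +{a}
  B via B→d b: +{d}
  S via S→B a: +{d}
  FIRST(S)={d}  FIRST(A)={a}  FIRST(B)={d}
iter 2: (stable)
  FIRST(S)={d}  FIRST(A)={a}  FIRST(B)={d}

FOLLOW sets:
seed FOLLOW(S) with $
pass 1:
  S→B a: FOLLOW(B) ⊇ FIRST(a) = {a}; new: +{a}
  S→S A: FOLLOW(S) ⊇ FIRST(A) = {a}; new: +{a}
  S→S A: FOLLOW(A) ⊇ FOLLOW(S) ⊇ {$,a}; new: +{$,a}
  S: {$,a}  A: {$,a}  B: {a}
pass 2: — fixpoint
  S: {$,a}  A: {$,a}  B: {a}

FOLLOW(B) = ["a"]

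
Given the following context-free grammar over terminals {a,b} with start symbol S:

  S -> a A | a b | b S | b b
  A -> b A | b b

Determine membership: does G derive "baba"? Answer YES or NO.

CNF form of G:
  S -> T0 S | T0 T0 | T1 A | T1 T0
  A -> T0 A | T0 T0
  T0 -> b
  T1 -> a

CYK fill:
  T[0,0] 'b' = {T0}  orig:{}
  T[1,1] 'a' = {T1}  orig:{}
  T[2,2] 'b' = {T0}  orig:{}
  T[3,3] 'a' = {T1}  orig:{}
  T[0,1] 'ba' = ∅
  T[1,2] 'ab' = {S}
  T[2,3] 'ba' = ∅
  T[0,2] 'bab' = {S}
  T[1,3] 'aba' = ∅
  T[0,3] 'baba' = ∅

S ∉ T[0,3] ⇒ NO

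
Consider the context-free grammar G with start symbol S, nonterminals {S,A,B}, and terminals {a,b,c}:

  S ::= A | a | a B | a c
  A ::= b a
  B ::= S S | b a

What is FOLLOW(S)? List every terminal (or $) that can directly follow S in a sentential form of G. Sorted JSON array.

FIRST iteration:
iter 1:
  A via A→b a: +{b}
  B via B→b a: +{b}
  S via S→A: +{b}
  S via S→a: +{a}
  S: {a,b}  A: {b}  B: {b}
iter 2:
  B via B→S S: +{a}
  S: {a,b}  A: {b}  B: {a,b}
iter 3: (stable)
  S: {a,b}  A: {b}  B: {a,b}

Compute FOLLOW by fixpoint:
seed FOLLOW(S) with $
round 1:
  B→S S: FOLLOW(S) ⊇ FIRST(S) = {a,b}; new: +{a,b}
  S→A: FOLLOW(A) ⊇ FOLLOW(S) ⊇ {$,a,b}; new: +{$,a,b}
  S→a B: FOLLOW(B) ⊇ FOLLOW(S) ⊇ {$,a,b}; new: +{$,a,b}
  S: {$,a,b}  A: {$,a,b}  B: {$,a,b}
round 2: — fixpoint
  S: {$,a,b}  A: {$,a,b}  B: {$,a,b}

FOLLOW(S) = ["$", "a", "b"]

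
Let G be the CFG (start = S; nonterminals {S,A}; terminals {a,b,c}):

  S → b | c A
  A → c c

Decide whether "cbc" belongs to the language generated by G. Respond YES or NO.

Convert to CNF:
  S -> T0 A | b
  A -> T0 T0
  T0 -> c

CYK fill:
  T[0,0] 'c' = {T0}  orig:{}
  T[1,1] 'b' = {S}
  T[2,2] 'c' = {T0}  orig:{}
  T[0,1] 'cb' = ∅
  T[1,2] 'bc' = ∅
  T[0,2] 'cbc' = ∅

S ∉ T[0,2] ⇒ NO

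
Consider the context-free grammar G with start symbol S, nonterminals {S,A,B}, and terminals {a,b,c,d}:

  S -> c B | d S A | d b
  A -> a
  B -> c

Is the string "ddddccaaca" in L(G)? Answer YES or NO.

Convert to CNF:
  S -> T0 B | T1 T2 | T1 X3
  A -> a
  B -> c
  T0 -> c
  T1 -> d
  T2 -> b
  X3 -> S A

CYK fill:
  [0..0]={T1}  "d"  orig:{}
  [1..1]={T1}  "d"  orig:{}
  [2..2]={T1}  "d"  orig:{}
  [3..3]={T1}  "d"  orig:{}
  [4..4]={B,T0}  "c"  orig:{B}
  [5..5]={B,T0}  "c"  orig:{B}
  [6..6]={A}  "a"
  [7..7]={A}  "a"
  [8..8]={B,T0}  "c"  orig:{B}
  [9..9]={A}  "a"
  [0..1]=∅  "dd"
  [1..2]=∅  "dd"
  [2..3]=∅  "dd"
  [3..4]=∅  "dc"
  [4..5]={S}  "cc"
  [5..6]=∅  "ca"
  [6..7]=∅  "aa"
  [7..8]=∅  "ac"
  [8..9]=∅  "ca"
  [0..2]=∅  "ddd"
  [1..3]=∅  "ddd"
  [2..4]=∅  "ddc"
  [3..5]=∅  "dcc"
  [4..6]={X3}  "cca"  orig:{}
  [5..7]=∅  "caa"
  [6..8]=∅  "aac"
  [7..9]=∅  "aca"
  [0..3]=∅  "dddd"
  [1..4]=∅  "dddc"
  [2..5]=∅  "ddcc"
  [3..6]={S}  "dcca"
  [4..7]=∅  "ccaa"
  [5..8]=∅  "caac"
  [6..9]=∅  "aaca"
  [0..4]=∅  "ddddc"
  [1..5]=∅  "dddcc"
  [2..6]=∅  "ddcca"
  [3..7]={X3}  "dccaa"  orig:{}
  [4..8]=∅  "ccaac"
  [5..9]=∅  "caaca"
  [0..5]=∅  "ddddcc"
  [1..6]=∅  "dddcca"
  [2..7]={S}  "ddccaa"
  [3..8]=∅  "dccaac"
  [4..9]=∅  "ccaaca"
  [0..6]=∅  "ddddcca"
  [1..7]=∅  "dddccaa"
  [2..8]=∅  "ddccaac"
  [3..9]=∅  "dccaaca"
  [0..7]=∅  "ddddccaa"
  [1..8]=∅  "dddccaac"
  [2..9]=∅  "ddccaaca"
  [0..8]=∅  "ddddccaac"
  [1..9]=∅  "dddccaaca"
  [0..9]=∅  "ddddccaaca"

S ∉ T[0,9] ⇒ NO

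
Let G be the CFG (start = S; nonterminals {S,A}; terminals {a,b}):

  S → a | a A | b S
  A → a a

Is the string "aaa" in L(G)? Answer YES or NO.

Convert to CNF:
  S -> T0 A | T1 S | a
  A -> T0 T0
  T0 -> a
  T1 -> b

CYK table (by increasing span):
  cell(0,0) a: {S,T0}  orig:{S}
  cell(1,1) a: {S,T0}  orig:{S}
  cell(2,2) a: {S,T0}  orig:{S}
  cell(0,1) aa: {A}
  cell(1,2) aa: {A}
  cell(0,2) aaa: {S}

S ∈ T[0,2] ⇒ YES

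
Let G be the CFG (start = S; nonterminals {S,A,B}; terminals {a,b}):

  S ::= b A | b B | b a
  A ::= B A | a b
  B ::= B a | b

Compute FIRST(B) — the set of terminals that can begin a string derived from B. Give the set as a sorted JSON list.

Compute FIRST by fixpoint:
pass 1:
  A via A→a b: +{a}
  B via B→b: +{b}
  S via S→b A: +{b}
  FIRST[S]={b}  FIRST[A]={a}  FIRST[B]={b}
pass 2:
  A via A→B A: +{b}
  FIRST[S]={b}  FIRST[A]={a,b}  FIRST[B]={b}
pass 3: done
  FIRST[S]={b}  FIRST[A]={a,b}  FIRST[B]={b}

FIRST(B) = ["b"]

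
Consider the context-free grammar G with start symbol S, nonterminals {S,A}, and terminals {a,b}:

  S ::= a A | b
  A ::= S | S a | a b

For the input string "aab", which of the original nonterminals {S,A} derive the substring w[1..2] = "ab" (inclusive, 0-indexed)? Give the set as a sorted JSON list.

Convert to CNF:
  S -> T0 A | b
  A -> S T0 | T0 A | T0 T1 | b
  T0 -> a
  T1 -> b

CYK table (by increasing span) — only the sub-triangle for w[1..2]:
  T[1,1] 'a' = {T0}  orig:{}
  T[2,2] 'b' = {A,S,T1}  orig:{A,S}
  T[1,2] 'ab' = {A,S}

Original NTs in T[1,2] deriving "ab": ["A", "S"]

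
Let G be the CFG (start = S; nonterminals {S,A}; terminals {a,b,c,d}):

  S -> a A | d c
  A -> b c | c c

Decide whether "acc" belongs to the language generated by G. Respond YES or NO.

CNF form of G:
  S -> T2 A | T3 T1
  A -> T0 T1 | T1 T1
  T0 -> b
  T1 -> c
  T2 -> a
  T3 -> d

CYK fill:
  [0..0]={T2}  "a"  orig:{}
  [1..1]={T1}  "c"  orig:{}
  [2..2]={T1}  "c"  orig:{}
  [0..1]=∅  "ac"
  [1..2]={A}  "cc"
  [0..2]={S}  "acc"

S ∈ T[0,2] ⇒ YES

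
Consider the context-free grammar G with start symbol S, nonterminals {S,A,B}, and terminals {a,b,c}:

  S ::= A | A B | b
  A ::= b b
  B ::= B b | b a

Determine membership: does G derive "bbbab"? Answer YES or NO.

CNF form of G:
  S -> A B | T0 T0 | b
  A -> T0 T0
  B -> B T0 | T0 T1
  T0 -> b
  T1 -> a

CYK fill:
  [0..0]={S,T0}  "b"  orig:{S}
  [1..1]={S,T0}  "b"  orig:{S}
  [2..2]={S,T0}  "b"  orig:{S}
  [3..3]={T1}  "a"  orig:{}
  [4..4]={S,T0}  "b"  orig:{S}
  [0..1]={A,S}  "bb"
  [1..2]={A,S}  "bb"
  [2..3]={B}  "ba"
  [3..4]=∅  "ab"
  [0..2]=∅  "bbb"
  [1..3]=∅  "bba"
  [2..4]={B}  "bab"
  [0..3]={S}  "bbba"
  [1..4]=∅  "bbab"
  [0..4]={S}  "bbbab"

S ∈ T[0,4] ⇒ YES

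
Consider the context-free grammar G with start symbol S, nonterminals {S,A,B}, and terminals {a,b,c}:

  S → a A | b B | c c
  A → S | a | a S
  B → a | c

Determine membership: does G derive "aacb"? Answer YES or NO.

CNF form of G:
  S -> T0 A | T1 B | T2 T2
  A -> T0 A | T0 S | T1 B | T2 T2 | a
  B -> a | c
  T0 -> a
  T1 -> b
  T2 -> c

CYK fill:
  cell(0,0) a: {A,B,T0}  orig:{A,B}
  cell(1,1) a: {A,B,T0}  orig:{A,B}
  cell(2,2) c: {B,T2}  orig:{B}
  cell(3,3) b: {T1}  orig:{}
  cell(0,1) aa: {A,S}
  cell(1,2) ac: ∅
  cell(2,3) cb: ∅
  cell(0,2) aac: ∅
  cell(1,3) acb: ∅
  cell(0,3) aacb: ∅

S ∉ T[0,3] ⇒ NO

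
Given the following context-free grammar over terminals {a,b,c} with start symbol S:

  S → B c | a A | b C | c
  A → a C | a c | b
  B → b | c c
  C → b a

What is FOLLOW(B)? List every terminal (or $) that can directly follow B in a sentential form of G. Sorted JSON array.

FIRST iteration:
round 1:
  A via A→a C: +{a}
  A via A→b: +{b}
  B via B→b: +{b}
  B via B→c c: +{c}
  C via C→b a: +{b}
  S via S→B c: +{b,c}
  S via S→a A: +{a}
  FIRST(S)={a,b,c}  FIRST(A)={a,b}  FIRST(B)={b,c}  FIRST(C)={b}
round 2: (stable)
  FIRST(S)={a,b,c}  FIRST(A)={a,b}  FIRST(B)={b,c}  FIRST(C)={b}

FOLLOW iteration:
initialize: $ ∈ FOLLOW(S)
round 1:
  S→B c: FOLLOW(B) ⊇ FIRST(c) = {c}; new: +{c}
  S→a A: FOLLOW(A) ⊇ FOLLOW(S) ⊇ {$}; new: +{$}
  S→b C: FOLLOW(C) ⊇ FOLLOW(S) ⊇ {$}; new: +{$}
  FOLLOW[S]={$}  FOLLOW[A]={$}  FOLLOW[B]={c}  FOLLOW[C]={$}
round 2: (stable)
  FOLLOW[S]={$}  FOLLOW[A]={$}  FOLLOW[B]={c}  FOLLOW[C]={$}

FOLLOW(B) = ["c"]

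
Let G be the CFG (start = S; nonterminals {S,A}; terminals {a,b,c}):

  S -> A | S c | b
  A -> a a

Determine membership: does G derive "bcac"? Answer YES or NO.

CNF form of G:
  S -> S T1 | T0 T0 | b
  A -> T0 T0
  T0 -> a
  T1 -> c

CYK fill:
  T[0,0] 'b' = {S}
  T[1,1] 'c' = {T1}  orig:{}
  T[2,2] 'a' = {T0}  orig:{}
  T[3,3] 'c' = {T1}  orig:{}
  T[0,1] 'bc' = {S}
  T[1,2] 'ca' = ∅
  T[2,3] 'ac' = ∅
  T[0,2] 'bca' = ∅
  T[1,3] 'cac' = ∅
  T[0,3] 'bcac' = ∅

S ∉ T[0,3] ⇒ NO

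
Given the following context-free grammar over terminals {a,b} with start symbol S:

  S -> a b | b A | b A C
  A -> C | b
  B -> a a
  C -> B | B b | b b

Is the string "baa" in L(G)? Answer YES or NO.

Convert to CNF:
  S -> T0 A | T0 X2 | T1 T0
  A -> B T0 | T0 T0 | T1 T1 | b
  B -> T1 T1
  C -> B T0 | T0 T0 | T1 T1
  T0 -> b
  T1 -> a
  X2 -> A C

CYK fill:
  cell(0,0) b: {A,T0}  orig:{A}
  cell(1,1) a: {T1}  orig:{}
  cell(2,2) a: {T1}  orig:{}
  cell(0,1) ba: ∅
  cell(1,2) aa: {A,B,C}
  cell(0,2) baa: {S,X2}  orig:{S}

S ∈ T[0,2] ⇒ YES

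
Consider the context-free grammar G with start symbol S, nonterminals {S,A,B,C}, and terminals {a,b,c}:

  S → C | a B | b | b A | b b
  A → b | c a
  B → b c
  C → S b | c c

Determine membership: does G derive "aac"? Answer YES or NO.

Convert to CNF:
  S -> S T2 | T0 T0 | T1 B | T2 A | T2 T2 | b
  A -> T0 T1 | b
  B -> T2 T0
  C -> S T2 | T0 T0
  T0 -> c
  T1 -> a
  T2 -> b

Fill CYK table bottom-up:
  T[0,0] 'a' = {T1}  orig:{}
  T[1,1] 'a' = {T1}  orig:{}
  T[2,2] 'c' = {T0}  orig:{}
  T[0,1] 'aa' = ∅
  T[1,2] 'ac' = ∅
  T[0,2] 'aac' = ∅

S ∉ T[0,2] ⇒ NO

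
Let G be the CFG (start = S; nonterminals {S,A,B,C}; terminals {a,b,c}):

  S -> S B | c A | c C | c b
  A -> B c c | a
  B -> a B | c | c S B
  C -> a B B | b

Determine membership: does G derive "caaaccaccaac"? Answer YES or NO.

Convert to CNF:
  S -> S B | T0 A | T0 C | T0 T2
  A -> B X3 | a
  B -> T0 X4 | T1 B | c
  C -> T1 X5 | b
  T0 -> c
  T1 -> a
  T2 -> b
  X3 -> T0 T0
  X4 -> S B
  X5 -> B B

CYK table (by increasing span):
  cell(0,0) c: {B,T0}  orig:{B}
  cell(1,1) a: {A,T1}  orig:{A}
  cell(2,2) a: {A,T1}  orig:{A}
  cell(3,3) a: {A,T1}  orig:{A}
  cell(4,4) c: {B,T0}  orig:{B}
  cell(5,5) c: {B,T0}  orig:{B}
  cell(6,6) a: {A,T1}  orig:{A}
  cell(7,7) c: {B,T0}  orig:{B}
  cell(8,8) c: {B,T0}  orig:{B}
  cell(9,9) a: {A,T1}  orig:{A}
  cell(10,10) a: {A,T1}  orig:{A}
  cell(11,11) c: {B,T0}  orig:{B}
  cell(0,1) ca: {S}
  cell(1,2) aa: ∅
  cell(2,3) aa: ∅
  cell(3,4) ac: {B}
  cell(4,5) cc: {X3,X5}  orig:{}
  cell(5,6) ca: {S}
  cell(6,7) ac: {B}
  cell(7,8) cc: {X3,X5}  orig:{}
  cell(8,9) ca: {S}
  cell(9,10) aa: ∅
  cell(10,11) ac: {B}
  cell(0,2) caa: ∅
  cell(1,3) aaa: ∅
  cell(2,4) aac: {B}
  cell(3,5) acc: {C,X5}  orig:{C}
  cell(4,6) cca: ∅
  cell(5,7) cac: {S,X4,X5}  orig:{S}
  cell(6,8) acc: {C,X5}  orig:{C}
  cell(7,9) cca: ∅
  cell(8,10) caa: ∅
  cell(9,11) aac: {B}
  cell(0,3) caaa: ∅
  cell(1,4) aaac: {B}
  cell(2,5) aacc: {C,X5}  orig:{C}
  cell(3,6) acca: ∅
  cell(4,7) ccac: {B}
  cell(5,8) cacc: {S,X4}  orig:{S}
  cell(6,9) acca: ∅
  cell(7,10) ccaa: ∅
  cell(8,11) caac: {S,X4,X5}  orig:{S}
  cell(0,4) caaac: {S,X4,X5}  orig:{S}
  cell(1,5) aaacc: {C,X5}  orig:{C}
  cell(2,6) aacca: ∅
  cell(3,7) accac: {B}
  cell(4,8) ccacc: {B,X5}  orig:{B}
  cell(5,9) cacca: ∅
  cell(6,10) accaa: ∅
  cell(7,11) ccaac: {B}
  cell(0,5) caaacc: {S,X4}  orig:{S}
  cell(1,6) aaacca: ∅
  cell(2,7) aaccac: {B}
  cell(3,8) accacc: {B,C,X5}  orig:{B,C}
  cell(4,9) ccacca: ∅
  cell(5,10) caccaa: ∅
  cell(6,11) accaac: {B}
  cell(0,6) caaacca: ∅
  cell(1,7) aaaccac: {B}
  cell(2,8) aaccacc: {B,C,X5}  orig:{B,C}
  cell(3,9) accacca: ∅
  cell(4,10) ccaccaa: ∅
  cell(5,11) caccaac: {S,X4,X5}  orig:{S}
  cell(0,7) caaaccac: {S,X4,X5}  orig:{S}
  cell(1,8) aaaccacc: {B,C,X5}  orig:{B,C}
  cell(2,9) aaccacca: ∅
  cell(3,10) accaccaa: ∅
  cell(4,11) ccaccaac: {B,X5}  orig:{B}
  cell(0,8) caaaccacc: {S,X4,X5}  orig:{S}
  cell(1,9) aaaccacca: ∅
  cell(2,10) aaccaccaa: ∅
  cell(3,11) accaccaac: {B,C,X5}  orig:{B,C}
  cell(0,9) caaaccacca: ∅
  cell(1,10) aaaccaccaa: ∅
  cell(2,11) aaccaccaac: {B,C,X5}  orig:{B,C}
  cell(0,10) caaaccaccaa: ∅
  cell(1,11) aaaccaccaac: {B,C,X5}  orig:{B,C}
  cell(0,11) caaaccaccaac: {S,X4,X5}  orig:{S}

S ∈ T[0,11] ⇒ YES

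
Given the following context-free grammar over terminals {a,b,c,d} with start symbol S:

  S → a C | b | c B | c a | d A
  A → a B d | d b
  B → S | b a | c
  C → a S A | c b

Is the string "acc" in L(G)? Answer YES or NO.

CNF form of G:
  S -> T0 C | T1 A | T3 B | T3 T0 | b
  A -> T0 X4 | T1 T2
  B -> T0 C | T1 A | T2 T0 | T3 B | T3 T0 | b | c
  C -> T0 X5 | T3 T2
  T0 -> a
  T1 -> d
  T2 -> b
  T3 -> c
  X4 -> B T1
  X5 -> S A

CYK table (by increasing span):
  T[0,0] 'a' = {T0}  orig:{}
  T[1,1] 'c' = {B,T3}  orig:{B}
  T[2,2] 'c' = {B,T3}  orig:{B}
  T[0,1] 'ac' = ∅
  T[1,2] 'cc' = {B,S}
  T[0,2] 'acc' = ∅

S ∉ T[0,2] ⇒ NO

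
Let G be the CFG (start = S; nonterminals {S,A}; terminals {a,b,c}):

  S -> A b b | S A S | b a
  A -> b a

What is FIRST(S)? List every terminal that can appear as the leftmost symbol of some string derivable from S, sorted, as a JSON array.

FIRST sets, iterate to fixpoint:
iter 1:
  A via A→b a: +{b}
  S via S→A b b: +{b}
  FIRST(S)={b}  FIRST(A)={b}
iter 2: — fixpoint
  FIRST(S)={b}  FIRST(A)={b}

FIRST(S) = ["b"]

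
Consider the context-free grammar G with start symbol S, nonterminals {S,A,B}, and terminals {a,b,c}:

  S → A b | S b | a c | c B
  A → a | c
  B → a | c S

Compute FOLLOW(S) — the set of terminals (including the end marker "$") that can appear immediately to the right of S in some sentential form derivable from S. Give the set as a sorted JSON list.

FIRST iteration:
pass 1:
  A via A→a: +{a}
  A via A→c: +{c}
  B via B→a: +{a}
  B via B→c S: +{c}
  S via S→A b: +{a,c}
  FIRST(S)={a,c}  FIRST(A)={a,c}  FIRST(B)={a,c}
pass 2: (no change)
  FIRST(S)={a,c}  FIRST(A)={a,c}  FIRST(B)={a,c}

FOLLOW sets:
initialize: $ ∈ FOLLOW(S)
[1]
  S→A b: FOLLOW(A) ⊇ FIRST(b) = {b}; new: +{b}
  S→S b: FOLLOW(S) ⊇ FIRST(b) = {b}; new: +{b}
  S→c B: FOLLOW(B) ⊇ FOLLOW(S) ⊇ {$,b}; new: +{$,b}
  FOLLOW[S]={$,b}  FOLLOW[A]={b}  FOLLOW[B]={$,b}
[2] (no change)
  FOLLOW[S]={$,b}  FOLLOW[A]={b}  FOLLOW[B]={$,b}

FOLLOW(S) = ["$", "b"]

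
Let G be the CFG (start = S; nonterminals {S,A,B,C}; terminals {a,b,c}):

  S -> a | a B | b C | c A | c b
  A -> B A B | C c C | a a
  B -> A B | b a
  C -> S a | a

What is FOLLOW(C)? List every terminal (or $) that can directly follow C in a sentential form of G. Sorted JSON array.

FIRST iteration:
iter 1:
  A via A→a a: +{a}
  B via B→A B: +{a}
  B via B→b a: +{b}
  C via C→a: +{a}
  S via S→a: +{a}
  S via S→b C: +{b}
  S via S→c A: +{c}
  FIRST[S]={a,b,c}  FIRST[A]={a}  FIRST[B]={a,b}  FIRST[C]={a}
iter 2:
  A via A→B A B: +{b}
  C via C→S a: +{b,c}
  FIRST[S]={a,b,c}  FIRST[A]={a,b}  FIRST[B]={a,b}  FIRST[C]={a,b,c}
iter 3:
  A via A→C c C: +{c}
  B via B→A B: +{c}
  FIRST[S]={a,b,c}  FIRST[A]={a,b,c}  FIRST[B]={a,b,c}  FIRST[C]={a,b,c}
iter 4: done
  FIRST[S]={a,b,c}  FIRST[A]={a,b,c}  FIRST[B]={a,b,c}  FIRST[C]={a,b,c}

FOLLOW sets:
initialize: $ ∈ FOLLOW(S)
pass 1:
  A→B A B: FOLLOW(B) ⊇ FIRST(A) = {a,b,c}; new: +{a,b,c}
  A→B A B: FOLLOW(A) ⊇ FIRST(B) = {a,b,c}; new: +{a,b,c}
  A→C c C: FOLLOW(C) ⊇ FIRST(c) = {c}; new: +{c}
  A→C c C: FOLLOW(C) ⊇ FOLLOW(A) ⊇ {a,b,c}; new: +{a,b}
  C→S a: FOLLOW(S) ⊇ FIRST(a) = {a}; new: +{a}
  S→a B: FOLLOW(B) ⊇ FOLLOW(S) ⊇ {$,a}; new: +{$}
  S→b C: FOLLOW(C) ⊇ FOLLOW(S) ⊇ {$,a}; new: +{$}
  S→c A: FOLLOW(A) ⊇ FOLLOW(S) ⊇ {$,a}; new: +{$}
  S: {$,a}  A: {$,a,b,c}  B: {$,a,b,c}  C: {$,a,b,c}
pass 2: (stable)
  S: {$,a}  A: {$,a,b,c}  B: {$,a,b,c}  C: {$,a,b,c}

FOLLOW(C) = ["$", "a", "b", "c"]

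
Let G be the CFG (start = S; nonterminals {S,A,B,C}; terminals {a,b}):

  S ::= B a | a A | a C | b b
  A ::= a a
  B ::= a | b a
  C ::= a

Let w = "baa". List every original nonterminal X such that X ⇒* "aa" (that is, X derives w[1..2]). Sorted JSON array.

CNF form of G:
  S -> B T0 | T0 A | T0 C | T1 T1
  A -> T0 T0
  B -> T1 T0 | a
  C -> a
  T0 -> a
  T1 -> b

Fill CYK table bottom-up, restricted to cells inside w[1..2]:
  T[1,1] 'a' = {B,C,T0}  orig:{B,C}
  T[2,2] 'a' = {B,C,T0}  orig:{B,C}
  T[1,2] 'aa' = {A,S}

Original NTs in T[1,2] deriving "aa": ["A", "S"]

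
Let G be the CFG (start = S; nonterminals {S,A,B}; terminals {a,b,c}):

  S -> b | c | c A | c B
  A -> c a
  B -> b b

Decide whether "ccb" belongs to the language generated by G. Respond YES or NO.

Convert to CNF:
  S -> T0 A | T0 B | b | c
  A -> T0 T1
  B -> T2 T2
  T0 -> c
  T1 -> a
  T2 -> b

CYK fill:
  T[0,0] 'c' = {S,T0}  orig:{S}
  T[1,1] 'c' = {S,T0}  orig:{S}
  T[2,2] 'b' = {S,T2}  orig:{S}
  T[0,1] 'cc' = ∅
  T[1,2] 'cb' = ∅
  T[0,2] 'ccb' = ∅

S ∉ T[0,2] ⇒ NO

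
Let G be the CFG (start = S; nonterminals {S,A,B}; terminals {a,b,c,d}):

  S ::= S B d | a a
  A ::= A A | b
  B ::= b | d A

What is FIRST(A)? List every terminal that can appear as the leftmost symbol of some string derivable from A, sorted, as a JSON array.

FIRST iteration:
pass 1:
  A via A→b: +{b}
  B via B→b: +{b}
  B via B→d A: +{d}
  S via S→a a: +{a}
  FIRST(S)={a}  FIRST(A)={b}  FIRST(B)={b,d}
pass 2: — fixpoint
  FIRST(S)={a}  FIRST(A)={b}  FIRST(B)={b,d}

FIRST(A) = ["b"]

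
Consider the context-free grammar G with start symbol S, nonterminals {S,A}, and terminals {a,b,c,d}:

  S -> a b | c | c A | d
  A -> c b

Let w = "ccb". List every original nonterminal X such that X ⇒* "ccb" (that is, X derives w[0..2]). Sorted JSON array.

Convert to CNF:
  S -> T0 A | T2 T1 | c | d
  A -> T0 T1
  T0 -> c
  T1 -> b
  T2 -> a

CYK table (by increasing span) (cells [i..j] with 0 ≤ i ≤ j ≤ 2 only):
  T[0,0] 'c' = {S,T0}  orig:{S}
  T[1,1] 'c' = {S,T0}  orig:{S}
  T[2,2] 'b' = {T1}  orig:{}
  T[0,1] 'cc' = ∅
  T[1,2] 'cb' = {A}
  T[0,2] 'ccb' = {S}

Original NTs in T[0,2] deriving "ccb": ["S"]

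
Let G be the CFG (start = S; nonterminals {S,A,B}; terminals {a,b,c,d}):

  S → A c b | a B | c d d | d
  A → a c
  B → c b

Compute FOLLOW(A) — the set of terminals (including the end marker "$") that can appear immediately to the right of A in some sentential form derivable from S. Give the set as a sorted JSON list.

FIRST iteration:
[1]
  A via A→a c: +{a}
  B via B→c b: +{c}
  S via S→A c b: +{a}
  S via S→c d d: +{c}
  S via S→d: +{d}
  S: {a,c,d}  A: {a}  B: {c}
[2] done
  S: {a,c,d}  A: {a}  B: {c}

Compute FOLLOW by fixpoint:
FOLLOW(S) := {$}
iter 1:
  S→A c b: FOLLOW(A) ⊇ FIRST(c) = {c}; new: +{c}
  S→a B: FOLLOW(B) ⊇ FOLLOW(S) ⊇ {$}; new: +{$}
  FOLLOW[S]={$}  FOLLOW[A]={c}  FOLLOW[B]={$}
iter 2: (stable)
  FOLLOW[S]={$}  FOLLOW[A]={c}  FOLLOW[B]={$}

FOLLOW(A) = ["c"]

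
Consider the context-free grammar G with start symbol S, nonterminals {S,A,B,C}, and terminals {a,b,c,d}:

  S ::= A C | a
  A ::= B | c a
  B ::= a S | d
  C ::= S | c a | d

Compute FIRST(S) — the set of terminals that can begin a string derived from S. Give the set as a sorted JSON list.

FIRST iteration:
pass 1:
  A via A→c a: +{c}
  B via B→a S: +{a}
  B via B→d: +{d}
  C via C→c a: +{c}
  C via C→d: +{d}
  S via S→A C: +{c}
  S via S→a: +{a}
  S: {a,c}  A: {c}  B: {a,d}  C: {c,d}
pass 2:
  A via A→B: +{a,d}
  C via C→S: +{a}
  S via S→A C: +{d}
  S: {a,c,d}  A: {a,c,d}  B: {a,d}  C: {a,c,d}
pass 3: (stable)
  S: {a,c,d}  A: {a,c,d}  B: {a,d}  C: {a,c,d}

FIRST(S) = ["a", "c", "d"]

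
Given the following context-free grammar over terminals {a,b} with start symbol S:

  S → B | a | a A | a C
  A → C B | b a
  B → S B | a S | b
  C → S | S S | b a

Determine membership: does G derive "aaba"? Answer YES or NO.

Convert to CNF:
  S -> S B | T1 A | T1 C | T1 S | a | b
  A -> C B | T0 T1
  B -> S B | T1 S | b
  C -> S B | S S | T0 T1 | T1 A | T1 C | T1 S | a | b
  T0 -> b
  T1 -> a

CYK fill:
  cell(0,0) a: {C,S,T1}  orig:{C,S}
  cell(1,1) a: {C,S,T1}  orig:{C,S}
  cell(2,2) b: {B,C,S,T0}  orig:{B,C,S}
  cell(3,3) a: {C,S,T1}  orig:{C,S}
  cell(0,1) aa: {B,C,S}
  cell(1,2) ab: {A,B,C,S}
  cell(2,3) ba: {A,C}
  cell(0,2) aab: {A,B,C,S}
  cell(1,3) aba: {C,S}
  cell(0,3) aaba: {B,C,S}

S ∈ T[0,3] ⇒ YES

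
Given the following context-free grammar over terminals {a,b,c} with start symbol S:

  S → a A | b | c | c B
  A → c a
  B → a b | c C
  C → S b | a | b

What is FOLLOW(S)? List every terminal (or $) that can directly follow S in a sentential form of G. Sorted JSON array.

FIRST sets, iterate to fixpoint:
[1]
  A via A→c a: +{c}
  B via B→a b: +{a}
  B via B→c C: +{c}
  C via C→a: +{a}
  C via C→b: +{b}
  S via S→a A: +{a}
  S via S→b: +{b}
  S via S→c: +{c}
  FIRST(S)={a,b,c}  FIRST(A)={c}  FIRST(B)={a,c}  FIRST(C)={a,b}
[2]
  C via C→S b: +{c}
  FIRST(S)={a,b,c}  FIRST(A)={c}  FIRST(B)={a,c}  FIRST(C)={a,b,c}
[3] (no change)
  FIRST(S)={a,b,c}  FIRST(A)={c}  FIRST(B)={a,c}  FIRST(C)={a,b,c}

FOLLOW iteration:
seed FOLLOW(S) with $
pass 1:
  C→S b: FOLLOW(S) ⊇ FIRST(b) = {b}; new: +{b}
  S→a A: FOLLOW(A) ⊇ FOLLOW(S) ⊇ {$,b}; new: +{$,b}
  S→c B: FOLLOW(B) ⊇ FOLLOW(S) ⊇ {$,b}; new: +{$,b}
  S: {$,b}  A: {$,b}  B: {$,b}  C: {}
pass 2:
  B→c C: FOLLOW(C) ⊇ FOLLOW(B) ⊇ {$,b}; new: +{$,b}
  S: {$,b}  A: {$,b}  B: {$,b}  C: {$,b}
pass 3: (no change)
  S: {$,b}  A: {$,b}  B: {$,b}  C: {$,b}

FOLLOW(S) = ["$", "b"]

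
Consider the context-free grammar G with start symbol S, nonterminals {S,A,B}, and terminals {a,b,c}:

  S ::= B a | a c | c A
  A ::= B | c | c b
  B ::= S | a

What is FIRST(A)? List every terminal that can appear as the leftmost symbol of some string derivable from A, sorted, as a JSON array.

FIRST sets, iterate to fixpoint:
round 1:
  A via A→c: +{c}
  B via B→a: +{a}
  S via S→B a: +{a}
  S via S→c A: +{c}
  FIRST[S]={a,c}  FIRST[A]={c}  FIRST[B]={a}
round 2:
  A via A→B: +{a}
  B via B→S: +{c}
  FIRST[S]={a,c}  FIRST[A]={a,c}  FIRST[B]={a,c}
round 3: done
  FIRST[S]={a,c}  FIRST[A]={a,c}  FIRST[B]={a,c}

FIRST(A) = ["a", "c"]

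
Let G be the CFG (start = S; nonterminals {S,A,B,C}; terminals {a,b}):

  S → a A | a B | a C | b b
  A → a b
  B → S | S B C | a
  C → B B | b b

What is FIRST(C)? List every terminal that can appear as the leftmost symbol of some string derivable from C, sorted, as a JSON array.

FIRST sets, iterate to fixpoint:
[1]
  A via A→a b: +{a}
  B via B→a: +{a}
  C via C→B B: +{a}
  C via C→b b: +{b}
  S via S→a A: +{a}
  S via S→b b: +{b}
  FIRST(S)={a,b}  FIRST(A)={a}  FIRST(B)={a}  FIRST(C)={a,b}
[2]
  B via B→S: +{b}
  FIRST(S)={a,b}  FIRST(A)={a}  FIRST(B)={a,b}  FIRST(C)={a,b}
[3] (no change)
  FIRST(S)={a,b}  FIRST(A)={a}  FIRST(B)={a,b}  FIRST(C)={a,b}

FIRST(C) = ["a", "b"]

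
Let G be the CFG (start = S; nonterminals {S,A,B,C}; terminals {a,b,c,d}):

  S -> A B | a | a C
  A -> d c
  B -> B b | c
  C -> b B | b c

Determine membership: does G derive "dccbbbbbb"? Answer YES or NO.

CNF form of G:
  S -> A B | T3 C | a
  A -> T0 T1
  B -> B T2 | c
  C -> T2 B | T2 T1
  T0 -> d
  T1 -> c
  T2 -> b
  T3 -> a

CYK table (by increasing span):
  T[0,0] 'd' = {T0}  orig:{}
  T[1,1] 'c' = {B,T1}  orig:{B}
  T[2,2] 'c' = {B,T1}  orig:{B}
  T[3,3] 'b' = {T2}  orig:{}
  T[4,4] 'b' = {T2}  orig:{}
  T[5,5] 'b' = {T2}  orig:{}
  T[6,6] 'b' = {T2}  orig:{}
  T[7,7] 'b' = {T2}  orig:{}
  T[8,8] 'b' = {T2}  orig:{}
  T[0,1] 'dc' = {A}
  T[1,2] 'cc' = ∅
  T[2,3] 'cb' = {B}
  T[3,4] 'bb' = ∅
  T[4,5] 'bb' = ∅
  T[5,6] 'bb' = ∅
  T[6,7] 'bb' = ∅
  T[7,8] 'bb' = ∅
  T[0,2] 'dcc' = {S}
  T[1,3] 'ccb' = ∅
  T[2,4] 'cbb' = {B}
  T[3,5] 'bbb' = ∅
  T[4,6] 'bbb' = ∅
  T[5,7] 'bbb' = ∅
  T[6,8] 'bbb' = ∅
  T[0,3] 'dccb' = {S}
  T[1,4] 'ccbb' = ∅
  T[2,5] 'cbbb' = {B}
  T[3,6] 'bbbb' = ∅
  T[4,7] 'bbbb' = ∅
  T[5,8] 'bbbb' = ∅
  T[0,4] 'dccbb' = {S}
  T[1,5] 'ccbbb' = ∅
  T[2,6] 'cbbbb' = {B}
  T[3,7] 'bbbbb' = ∅
  T[4,8] 'bbbbb' = ∅
  T[0,5] 'dccbbb' = {S}
  T[1,6] 'ccbbbb' = ∅
  T[2,7] 'cbbbbb' = {B}
  T[3,8] 'bbbbbb' = ∅
  T[0,6] 'dccbbbb' = {S}
  T[1,7] 'ccbbbbb' = ∅
  T[2,8] 'cbbbbbb' = {B}
  T[0,7] 'dccbbbbb' = {S}
  T[1,8] 'ccbbbbbb' = ∅
  T[0,8] 'dccbbbbbb' = {S}

S ∈ T[0,8] ⇒ YES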